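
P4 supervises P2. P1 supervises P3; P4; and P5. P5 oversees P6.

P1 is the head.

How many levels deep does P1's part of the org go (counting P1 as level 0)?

2

The longest chain under P1 runs P1 → P4 → P2, which is 2 levels below P1.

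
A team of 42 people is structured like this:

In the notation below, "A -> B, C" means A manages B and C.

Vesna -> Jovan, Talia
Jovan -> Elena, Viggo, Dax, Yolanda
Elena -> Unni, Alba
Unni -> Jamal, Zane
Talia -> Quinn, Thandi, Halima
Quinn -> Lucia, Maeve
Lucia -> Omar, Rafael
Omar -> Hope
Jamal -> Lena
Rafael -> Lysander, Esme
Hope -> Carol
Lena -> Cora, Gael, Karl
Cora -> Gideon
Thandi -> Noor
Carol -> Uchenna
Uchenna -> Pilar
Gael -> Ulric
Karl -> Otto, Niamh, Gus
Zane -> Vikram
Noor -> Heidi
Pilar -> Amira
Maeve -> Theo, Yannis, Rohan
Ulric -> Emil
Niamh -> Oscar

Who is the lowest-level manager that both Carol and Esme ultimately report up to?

Lucia

Carol's chain of managers is Hope, Omar, Lucia, Quinn, Talia, Vesna. Esme's chain of managers is Rafael, Lucia, Quinn, Talia, Vesna. The first manager that appears in both chains is Lucia.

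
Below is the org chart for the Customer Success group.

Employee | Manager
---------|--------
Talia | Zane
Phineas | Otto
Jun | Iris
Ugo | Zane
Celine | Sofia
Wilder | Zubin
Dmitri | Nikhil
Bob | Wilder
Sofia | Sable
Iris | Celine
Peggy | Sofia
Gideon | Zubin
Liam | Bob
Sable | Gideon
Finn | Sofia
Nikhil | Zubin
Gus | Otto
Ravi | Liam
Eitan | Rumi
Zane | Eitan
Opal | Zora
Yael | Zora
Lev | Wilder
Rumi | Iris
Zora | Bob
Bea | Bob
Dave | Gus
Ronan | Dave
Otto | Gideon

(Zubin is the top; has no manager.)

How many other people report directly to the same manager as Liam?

Liam reports to Bob. Bob's other direct reports are Zora, Bea — 2 peers.

2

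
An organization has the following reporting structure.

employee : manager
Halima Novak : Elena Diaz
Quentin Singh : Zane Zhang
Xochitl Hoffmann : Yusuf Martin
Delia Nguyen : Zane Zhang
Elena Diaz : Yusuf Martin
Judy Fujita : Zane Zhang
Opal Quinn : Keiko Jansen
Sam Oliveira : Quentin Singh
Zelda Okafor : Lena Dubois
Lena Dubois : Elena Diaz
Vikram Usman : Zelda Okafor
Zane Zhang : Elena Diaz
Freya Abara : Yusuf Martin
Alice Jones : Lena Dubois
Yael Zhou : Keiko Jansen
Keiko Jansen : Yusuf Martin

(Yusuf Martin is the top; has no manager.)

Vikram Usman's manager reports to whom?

Lena Dubois

Vikram Usman reports to Zelda Okafor, and Zelda Okafor reports to Lena Dubois. So Vikram Usman's skip-level manager is Lena Dubois.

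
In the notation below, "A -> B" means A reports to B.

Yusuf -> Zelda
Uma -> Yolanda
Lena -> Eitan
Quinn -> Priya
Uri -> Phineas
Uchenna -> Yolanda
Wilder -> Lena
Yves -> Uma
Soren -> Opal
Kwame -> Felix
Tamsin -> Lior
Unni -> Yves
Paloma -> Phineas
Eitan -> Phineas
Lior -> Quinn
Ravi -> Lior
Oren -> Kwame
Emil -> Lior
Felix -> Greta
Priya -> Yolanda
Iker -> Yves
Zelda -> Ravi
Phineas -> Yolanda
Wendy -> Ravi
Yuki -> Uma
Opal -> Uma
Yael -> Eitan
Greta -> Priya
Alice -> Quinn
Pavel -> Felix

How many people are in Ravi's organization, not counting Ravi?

3

Ravi directly manages Wendy, Zelda. Wendy has no reports. Under Zelda: Yusuf (1). So Ravi's organization is 2 direct reports plus everyone under them: 1 + 2 = 3.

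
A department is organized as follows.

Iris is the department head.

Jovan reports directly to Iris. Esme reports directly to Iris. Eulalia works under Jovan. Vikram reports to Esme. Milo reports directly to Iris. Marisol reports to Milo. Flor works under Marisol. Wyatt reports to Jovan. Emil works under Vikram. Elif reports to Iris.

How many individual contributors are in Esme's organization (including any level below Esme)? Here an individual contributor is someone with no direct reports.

1

The only person in Esme's organization with no one reporting to them is Emil. That is 1.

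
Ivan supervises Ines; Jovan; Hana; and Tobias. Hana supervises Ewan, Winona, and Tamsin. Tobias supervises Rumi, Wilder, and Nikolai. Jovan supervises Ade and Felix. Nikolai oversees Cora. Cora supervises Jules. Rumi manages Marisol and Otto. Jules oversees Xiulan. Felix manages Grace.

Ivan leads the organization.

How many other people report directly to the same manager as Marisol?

Marisol reports to Rumi. Rumi's other direct reports are Otto — 1 peer.

1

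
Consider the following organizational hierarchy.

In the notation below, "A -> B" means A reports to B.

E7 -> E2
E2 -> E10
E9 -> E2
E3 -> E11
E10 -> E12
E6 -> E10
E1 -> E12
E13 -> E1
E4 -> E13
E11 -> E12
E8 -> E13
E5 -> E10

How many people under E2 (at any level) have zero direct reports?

2

The people in E2's organization with no one reporting to them are E9, E7. That is 2.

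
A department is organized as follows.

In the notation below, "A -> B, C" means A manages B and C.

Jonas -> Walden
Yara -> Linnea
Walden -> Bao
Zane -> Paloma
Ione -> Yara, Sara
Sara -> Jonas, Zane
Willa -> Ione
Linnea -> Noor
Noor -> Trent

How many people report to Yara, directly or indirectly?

Yara directly manages Linnea. Under Linnea: Noor, Trent (2). That's 3 in total.

3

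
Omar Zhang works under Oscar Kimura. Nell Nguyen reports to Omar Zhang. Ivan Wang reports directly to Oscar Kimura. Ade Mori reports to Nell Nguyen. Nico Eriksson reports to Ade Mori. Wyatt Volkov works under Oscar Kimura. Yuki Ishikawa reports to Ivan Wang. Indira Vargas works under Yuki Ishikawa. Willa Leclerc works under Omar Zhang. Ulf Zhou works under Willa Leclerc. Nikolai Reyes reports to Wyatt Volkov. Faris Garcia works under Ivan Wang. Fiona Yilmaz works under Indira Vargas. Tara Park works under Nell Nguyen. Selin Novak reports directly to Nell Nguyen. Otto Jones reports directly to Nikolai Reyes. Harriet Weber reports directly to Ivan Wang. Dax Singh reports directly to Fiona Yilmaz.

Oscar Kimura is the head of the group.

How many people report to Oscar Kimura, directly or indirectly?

18

Oscar Kimura directly manages Omar Zhang, Ivan Wang, Wyatt Volkov. Under Omar Zhang: Willa Leclerc, Ulf Zhou, Nell Nguyen, Selin Novak, Tara Park, Ade Mori, Nico Eriksson (7). Under Ivan Wang: Harriet Weber, Faris Garcia, Yuki Ishikawa, Indira Vargas, Fiona Yilmaz, Dax Singh (6). Under Wyatt Volkov: Nikolai Reyes, Otto Jones (2). So Oscar Kimura's organization is 3 direct reports plus everyone under them: 8 + 7 + 3 = 18.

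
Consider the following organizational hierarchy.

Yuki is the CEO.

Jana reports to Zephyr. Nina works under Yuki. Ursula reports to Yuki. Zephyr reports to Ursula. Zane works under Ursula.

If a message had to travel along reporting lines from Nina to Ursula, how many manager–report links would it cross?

2

Nina is 1 level below Yuki, and Ursula is 1 level below Yuki (their lowest common manager). The shortest path runs up from Nina to Yuki and back down to Ursula: 1 + 1 = 2 links.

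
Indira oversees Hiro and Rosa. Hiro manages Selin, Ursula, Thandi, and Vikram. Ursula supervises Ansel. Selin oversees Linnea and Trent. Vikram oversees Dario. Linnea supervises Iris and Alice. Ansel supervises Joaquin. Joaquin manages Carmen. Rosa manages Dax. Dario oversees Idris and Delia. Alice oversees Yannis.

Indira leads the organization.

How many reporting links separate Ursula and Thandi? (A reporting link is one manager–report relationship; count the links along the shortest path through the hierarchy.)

2

Ursula is 1 level below Hiro, and Thandi is 1 level below Hiro (their lowest common manager). The shortest path runs up from Ursula to Hiro and back down to Thandi: 1 + 1 = 2 links.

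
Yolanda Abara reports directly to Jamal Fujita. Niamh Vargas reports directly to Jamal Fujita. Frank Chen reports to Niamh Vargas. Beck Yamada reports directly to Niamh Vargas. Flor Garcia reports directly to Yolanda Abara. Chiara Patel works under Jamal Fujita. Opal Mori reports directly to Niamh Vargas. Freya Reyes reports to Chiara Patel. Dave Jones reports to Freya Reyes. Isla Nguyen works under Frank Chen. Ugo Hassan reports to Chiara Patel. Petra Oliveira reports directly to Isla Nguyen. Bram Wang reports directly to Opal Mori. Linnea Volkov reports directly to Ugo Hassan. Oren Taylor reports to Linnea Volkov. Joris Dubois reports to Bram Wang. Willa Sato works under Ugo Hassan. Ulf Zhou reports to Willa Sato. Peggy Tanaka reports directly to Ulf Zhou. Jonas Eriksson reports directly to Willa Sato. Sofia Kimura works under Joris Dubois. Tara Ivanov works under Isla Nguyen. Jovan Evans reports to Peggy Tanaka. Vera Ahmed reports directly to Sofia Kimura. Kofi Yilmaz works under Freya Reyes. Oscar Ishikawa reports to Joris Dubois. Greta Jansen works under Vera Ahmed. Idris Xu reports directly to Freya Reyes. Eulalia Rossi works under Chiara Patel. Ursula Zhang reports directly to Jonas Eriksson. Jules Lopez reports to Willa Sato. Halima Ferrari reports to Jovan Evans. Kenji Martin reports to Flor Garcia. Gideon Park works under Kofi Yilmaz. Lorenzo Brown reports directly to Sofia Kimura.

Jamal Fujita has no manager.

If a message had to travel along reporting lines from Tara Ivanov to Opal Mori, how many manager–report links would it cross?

Tara Ivanov is 3 levels below Niamh Vargas, and Opal Mori is 1 level below Niamh Vargas (their lowest common manager). The shortest path runs up from Tara Ivanov to Niamh Vargas and back down to Opal Mori: 3 + 1 = 4 links.

4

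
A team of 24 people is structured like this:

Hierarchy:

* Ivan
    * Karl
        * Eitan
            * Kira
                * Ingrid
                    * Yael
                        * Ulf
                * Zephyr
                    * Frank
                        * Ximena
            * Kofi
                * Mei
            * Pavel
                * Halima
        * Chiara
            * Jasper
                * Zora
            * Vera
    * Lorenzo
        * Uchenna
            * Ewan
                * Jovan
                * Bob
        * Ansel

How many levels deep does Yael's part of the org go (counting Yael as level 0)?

The longest chain under Yael runs Yael → Ulf, which is 1 level below Yael.

1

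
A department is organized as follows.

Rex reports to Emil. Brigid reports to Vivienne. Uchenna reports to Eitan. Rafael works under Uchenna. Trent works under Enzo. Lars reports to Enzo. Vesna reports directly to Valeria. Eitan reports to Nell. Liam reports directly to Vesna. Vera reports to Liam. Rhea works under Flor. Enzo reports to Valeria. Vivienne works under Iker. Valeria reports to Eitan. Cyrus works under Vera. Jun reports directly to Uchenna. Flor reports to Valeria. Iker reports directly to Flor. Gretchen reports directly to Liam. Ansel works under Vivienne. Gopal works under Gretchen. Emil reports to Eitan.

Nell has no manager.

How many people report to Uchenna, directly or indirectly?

2

Uchenna directly manages Jun, Rafael. Jun has no reports. Rafael has no reports. So Uchenna's organization is 2 direct reports plus everyone under them: 1 + 1 = 2.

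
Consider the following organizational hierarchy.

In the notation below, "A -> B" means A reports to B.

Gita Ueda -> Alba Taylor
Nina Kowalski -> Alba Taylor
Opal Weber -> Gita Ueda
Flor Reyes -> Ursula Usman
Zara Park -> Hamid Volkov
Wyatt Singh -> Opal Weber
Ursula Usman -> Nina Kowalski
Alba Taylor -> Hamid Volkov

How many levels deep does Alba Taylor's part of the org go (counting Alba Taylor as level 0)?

3

The longest chain under Alba Taylor runs Alba Taylor → Nina Kowalski → Ursula Usman → Flor Reyes, which is 3 levels below Alba Taylor.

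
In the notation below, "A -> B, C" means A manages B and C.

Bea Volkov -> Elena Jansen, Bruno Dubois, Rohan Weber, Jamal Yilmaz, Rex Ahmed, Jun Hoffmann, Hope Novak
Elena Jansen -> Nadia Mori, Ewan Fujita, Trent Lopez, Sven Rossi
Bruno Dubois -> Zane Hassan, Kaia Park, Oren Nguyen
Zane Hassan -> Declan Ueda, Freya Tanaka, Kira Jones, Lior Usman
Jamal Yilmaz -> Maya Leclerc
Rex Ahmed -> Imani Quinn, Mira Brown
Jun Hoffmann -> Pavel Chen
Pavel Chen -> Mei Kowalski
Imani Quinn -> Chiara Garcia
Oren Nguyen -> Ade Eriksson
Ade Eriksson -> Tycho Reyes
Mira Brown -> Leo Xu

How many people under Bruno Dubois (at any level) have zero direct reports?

The people in Bruno Dubois's organization with no one reporting to them are Tycho Reyes, Kaia Park, Lior Usman, Kira Jones, Freya Tanaka, Declan Ueda. That is 6.

6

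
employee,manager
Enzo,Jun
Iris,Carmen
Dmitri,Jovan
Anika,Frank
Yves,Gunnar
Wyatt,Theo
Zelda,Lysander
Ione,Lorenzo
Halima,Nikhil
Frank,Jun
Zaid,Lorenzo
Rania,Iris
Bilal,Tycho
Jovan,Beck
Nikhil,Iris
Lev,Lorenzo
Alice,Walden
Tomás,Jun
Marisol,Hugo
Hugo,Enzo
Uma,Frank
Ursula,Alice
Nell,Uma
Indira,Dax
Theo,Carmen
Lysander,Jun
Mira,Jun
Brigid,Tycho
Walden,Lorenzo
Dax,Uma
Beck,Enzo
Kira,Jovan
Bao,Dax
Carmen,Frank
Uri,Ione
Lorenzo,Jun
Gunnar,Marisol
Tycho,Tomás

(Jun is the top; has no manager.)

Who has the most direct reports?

Direct-report counts: Jun has 6; Lysander has 1; Tomás has 1; Tycho has 2; Enzo has 2; Beck has 1; Jovan has 2; Hugo has 1; Marisol has 1; Gunnar has 1; Lorenzo has 4; Walden has 1; Alice has 1; Ione has 1; Frank has 3; Uma has 2; Dax has 2; Carmen has 2; Theo has 1; Iris has 2; Nikhil has 1. The largest is 6, held by Jun.

Jun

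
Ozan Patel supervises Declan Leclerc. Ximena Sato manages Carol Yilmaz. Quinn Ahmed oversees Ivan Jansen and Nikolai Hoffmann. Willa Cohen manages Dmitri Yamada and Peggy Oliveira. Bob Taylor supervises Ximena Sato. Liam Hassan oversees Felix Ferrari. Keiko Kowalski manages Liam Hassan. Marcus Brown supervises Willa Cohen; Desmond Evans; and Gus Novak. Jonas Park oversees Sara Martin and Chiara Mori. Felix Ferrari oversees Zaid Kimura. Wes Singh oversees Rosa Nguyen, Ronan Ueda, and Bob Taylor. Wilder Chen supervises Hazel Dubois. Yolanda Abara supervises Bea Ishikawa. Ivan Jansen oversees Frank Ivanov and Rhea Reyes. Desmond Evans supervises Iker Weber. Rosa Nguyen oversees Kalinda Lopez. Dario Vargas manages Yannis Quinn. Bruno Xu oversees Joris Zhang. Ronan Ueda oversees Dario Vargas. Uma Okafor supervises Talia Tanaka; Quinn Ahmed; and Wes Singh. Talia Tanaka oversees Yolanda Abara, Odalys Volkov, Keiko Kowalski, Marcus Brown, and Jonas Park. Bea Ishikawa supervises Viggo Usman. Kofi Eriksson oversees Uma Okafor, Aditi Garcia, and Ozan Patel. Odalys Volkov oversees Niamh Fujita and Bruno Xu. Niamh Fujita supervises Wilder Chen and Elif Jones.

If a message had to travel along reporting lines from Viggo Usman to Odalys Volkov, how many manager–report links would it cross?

Viggo Usman is 3 levels below Talia Tanaka, and Odalys Volkov is 1 level below Talia Tanaka (their lowest common manager). The shortest path runs up from Viggo Usman to Talia Tanaka and back down to Odalys Volkov: 3 + 1 = 4 links.

4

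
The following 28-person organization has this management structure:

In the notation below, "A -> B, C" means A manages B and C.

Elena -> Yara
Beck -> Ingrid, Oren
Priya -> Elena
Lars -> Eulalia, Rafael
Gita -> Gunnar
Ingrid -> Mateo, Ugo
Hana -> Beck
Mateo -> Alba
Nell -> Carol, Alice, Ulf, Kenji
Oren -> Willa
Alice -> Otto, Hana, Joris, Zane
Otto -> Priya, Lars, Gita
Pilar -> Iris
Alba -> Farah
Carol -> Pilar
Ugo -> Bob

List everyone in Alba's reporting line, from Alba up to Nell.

Alba -> Mateo -> Ingrid -> Beck -> Hana -> Alice -> Nell

Alba reports to Mateo. Mateo reports to Ingrid. Ingrid reports to Beck. Beck reports to Hana. Hana reports to Alice. Alice reports to Nell. Nell is at the top.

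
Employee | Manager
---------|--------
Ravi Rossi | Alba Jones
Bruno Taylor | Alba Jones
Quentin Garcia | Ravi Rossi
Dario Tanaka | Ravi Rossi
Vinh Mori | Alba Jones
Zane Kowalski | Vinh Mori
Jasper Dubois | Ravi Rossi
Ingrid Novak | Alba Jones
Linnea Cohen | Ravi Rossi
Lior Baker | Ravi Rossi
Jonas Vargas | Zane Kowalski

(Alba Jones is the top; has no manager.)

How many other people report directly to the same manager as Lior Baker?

Lior Baker reports to Ravi Rossi. Ravi Rossi's other direct reports are Quentin Garcia, Dario Tanaka, Jasper Dubois, Linnea Cohen — 4 peers.

4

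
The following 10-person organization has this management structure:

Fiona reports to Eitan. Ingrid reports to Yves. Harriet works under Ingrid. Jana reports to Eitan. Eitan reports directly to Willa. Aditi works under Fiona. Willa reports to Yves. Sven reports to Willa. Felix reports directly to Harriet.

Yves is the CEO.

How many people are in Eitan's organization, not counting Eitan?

Eitan directly manages Fiona, Jana. Under Fiona: Aditi (1). Jana has no reports. So Eitan's organization is 2 direct reports plus everyone under them: 2 + 1 = 3.

3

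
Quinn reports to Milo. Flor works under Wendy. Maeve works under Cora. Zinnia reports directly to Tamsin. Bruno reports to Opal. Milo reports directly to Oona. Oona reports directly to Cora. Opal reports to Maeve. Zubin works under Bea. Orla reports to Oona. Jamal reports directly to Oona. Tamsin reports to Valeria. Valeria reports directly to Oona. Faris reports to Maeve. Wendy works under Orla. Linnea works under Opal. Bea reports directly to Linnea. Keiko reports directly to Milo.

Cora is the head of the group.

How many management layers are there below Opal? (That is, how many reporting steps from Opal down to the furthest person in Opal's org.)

3

The longest chain under Opal runs Opal → Linnea → Bea → Zubin, which is 3 levels below Opal.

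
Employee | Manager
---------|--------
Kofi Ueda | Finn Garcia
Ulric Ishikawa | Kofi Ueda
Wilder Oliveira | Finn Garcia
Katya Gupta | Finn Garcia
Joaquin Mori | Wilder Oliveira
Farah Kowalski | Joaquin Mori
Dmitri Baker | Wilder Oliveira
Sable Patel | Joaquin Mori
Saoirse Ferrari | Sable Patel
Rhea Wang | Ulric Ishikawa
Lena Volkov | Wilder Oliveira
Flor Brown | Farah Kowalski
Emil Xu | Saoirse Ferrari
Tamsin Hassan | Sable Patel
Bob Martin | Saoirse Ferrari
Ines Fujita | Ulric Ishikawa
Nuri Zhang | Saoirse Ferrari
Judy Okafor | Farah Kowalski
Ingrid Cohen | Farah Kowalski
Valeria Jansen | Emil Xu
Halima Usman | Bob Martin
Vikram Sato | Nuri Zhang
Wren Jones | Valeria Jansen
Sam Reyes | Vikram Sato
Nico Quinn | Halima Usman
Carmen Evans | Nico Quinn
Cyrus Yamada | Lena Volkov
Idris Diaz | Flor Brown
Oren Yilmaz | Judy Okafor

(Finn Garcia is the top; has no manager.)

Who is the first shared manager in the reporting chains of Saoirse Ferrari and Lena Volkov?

Wilder Oliveira

Saoirse Ferrari's chain of managers is Sable Patel, Joaquin Mori, Wilder Oliveira, Finn Garcia. Lena Volkov's chain of managers is Wilder Oliveira, Finn Garcia. The first manager that appears in both chains is Wilder Oliveira.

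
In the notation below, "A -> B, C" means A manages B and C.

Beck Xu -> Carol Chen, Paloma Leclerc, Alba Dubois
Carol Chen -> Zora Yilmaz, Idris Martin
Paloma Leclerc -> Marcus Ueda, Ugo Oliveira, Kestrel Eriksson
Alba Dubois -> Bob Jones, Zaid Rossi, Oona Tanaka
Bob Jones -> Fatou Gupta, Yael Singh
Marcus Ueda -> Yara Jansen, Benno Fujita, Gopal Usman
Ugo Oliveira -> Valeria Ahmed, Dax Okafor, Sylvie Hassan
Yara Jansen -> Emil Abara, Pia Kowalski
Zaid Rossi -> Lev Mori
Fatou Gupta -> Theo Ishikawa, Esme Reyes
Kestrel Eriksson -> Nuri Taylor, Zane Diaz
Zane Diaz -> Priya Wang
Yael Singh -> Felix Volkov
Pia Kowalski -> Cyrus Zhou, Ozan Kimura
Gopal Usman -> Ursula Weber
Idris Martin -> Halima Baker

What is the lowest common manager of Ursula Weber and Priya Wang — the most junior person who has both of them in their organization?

Ursula Weber's chain of managers is Gopal Usman, Marcus Ueda, Paloma Leclerc, Beck Xu. Priya Wang's chain of managers is Zane Diaz, Kestrel Eriksson, Paloma Leclerc, Beck Xu. The first manager that appears in both chains is Paloma Leclerc.

Paloma Leclerc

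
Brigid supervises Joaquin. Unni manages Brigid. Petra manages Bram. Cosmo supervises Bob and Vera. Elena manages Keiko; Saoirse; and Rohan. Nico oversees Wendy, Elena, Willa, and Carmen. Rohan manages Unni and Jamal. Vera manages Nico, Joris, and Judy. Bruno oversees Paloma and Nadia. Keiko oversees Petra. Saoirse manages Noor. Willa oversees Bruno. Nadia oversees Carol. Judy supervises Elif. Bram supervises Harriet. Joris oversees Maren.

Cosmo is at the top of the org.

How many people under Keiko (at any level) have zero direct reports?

The only person in Keiko's organization with no one reporting to them is Harriet. That is 1.

1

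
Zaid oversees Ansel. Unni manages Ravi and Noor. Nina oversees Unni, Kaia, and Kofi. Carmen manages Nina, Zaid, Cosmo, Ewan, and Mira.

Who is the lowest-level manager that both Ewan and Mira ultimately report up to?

Ewan's chain of managers is Carmen. Mira's chain of managers is Carmen. The first manager that appears in both chains is Carmen.

Carmen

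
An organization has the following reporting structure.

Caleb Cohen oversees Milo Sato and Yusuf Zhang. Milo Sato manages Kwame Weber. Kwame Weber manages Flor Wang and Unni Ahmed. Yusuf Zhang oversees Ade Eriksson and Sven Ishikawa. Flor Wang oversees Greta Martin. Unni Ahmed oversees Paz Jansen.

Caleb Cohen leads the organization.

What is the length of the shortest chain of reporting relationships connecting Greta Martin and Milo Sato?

3

Greta Martin is in Milo Sato's organization: the chain from Greta Martin up to Milo Sato is Greta Martin → Flor Wang → Kwame Weber → Milo Sato, which is 3 links.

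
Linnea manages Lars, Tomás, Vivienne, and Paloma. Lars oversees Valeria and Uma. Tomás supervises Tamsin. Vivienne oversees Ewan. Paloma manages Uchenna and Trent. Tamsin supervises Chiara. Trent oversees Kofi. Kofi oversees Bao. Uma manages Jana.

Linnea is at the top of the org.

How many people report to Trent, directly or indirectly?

Trent directly manages Kofi. Under Kofi: Bao (1). That's 2 in total.

2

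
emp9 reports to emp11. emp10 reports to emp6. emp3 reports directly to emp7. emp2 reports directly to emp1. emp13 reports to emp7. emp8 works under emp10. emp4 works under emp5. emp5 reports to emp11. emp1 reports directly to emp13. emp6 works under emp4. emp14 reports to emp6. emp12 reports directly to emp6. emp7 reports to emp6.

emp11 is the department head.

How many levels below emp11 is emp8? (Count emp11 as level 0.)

Chain from emp8 up to emp11: emp8 → emp10 → emp6 → emp4 → emp5 → emp11. That is 5 steps up, so emp8 is 5 levels below emp11.

5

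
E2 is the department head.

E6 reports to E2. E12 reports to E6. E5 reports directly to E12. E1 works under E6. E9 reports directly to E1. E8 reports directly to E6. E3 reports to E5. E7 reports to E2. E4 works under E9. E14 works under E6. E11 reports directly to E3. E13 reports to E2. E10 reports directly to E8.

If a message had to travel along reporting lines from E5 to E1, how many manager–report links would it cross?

E5 is 2 levels below E6, and E1 is 1 level below E6 (their lowest common manager). The shortest path runs up from E5 to E6 and back down to E1: 2 + 1 = 3 links.

3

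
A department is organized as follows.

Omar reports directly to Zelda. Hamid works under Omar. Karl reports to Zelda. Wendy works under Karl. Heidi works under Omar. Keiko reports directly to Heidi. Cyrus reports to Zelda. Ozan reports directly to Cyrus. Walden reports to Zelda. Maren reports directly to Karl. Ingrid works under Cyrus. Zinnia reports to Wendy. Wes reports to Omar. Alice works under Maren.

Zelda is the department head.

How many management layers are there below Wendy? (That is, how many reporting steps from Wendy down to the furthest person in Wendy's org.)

1

The longest chain under Wendy runs Wendy → Zinnia, which is 1 level below Wendy.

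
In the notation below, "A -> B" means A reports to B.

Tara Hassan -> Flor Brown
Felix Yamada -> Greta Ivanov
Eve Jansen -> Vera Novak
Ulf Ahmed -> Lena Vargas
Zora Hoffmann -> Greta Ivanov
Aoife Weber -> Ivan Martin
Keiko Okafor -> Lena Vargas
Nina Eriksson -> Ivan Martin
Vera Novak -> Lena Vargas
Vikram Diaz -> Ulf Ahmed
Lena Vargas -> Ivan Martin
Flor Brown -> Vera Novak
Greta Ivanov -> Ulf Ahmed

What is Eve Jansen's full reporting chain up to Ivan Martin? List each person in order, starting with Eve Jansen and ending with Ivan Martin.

Eve Jansen -> Vera Novak -> Lena Vargas -> Ivan Martin

Eve Jansen reports to Vera Novak. Vera Novak reports to Lena Vargas. Lena Vargas reports to Ivan Martin. Ivan Martin is at the top.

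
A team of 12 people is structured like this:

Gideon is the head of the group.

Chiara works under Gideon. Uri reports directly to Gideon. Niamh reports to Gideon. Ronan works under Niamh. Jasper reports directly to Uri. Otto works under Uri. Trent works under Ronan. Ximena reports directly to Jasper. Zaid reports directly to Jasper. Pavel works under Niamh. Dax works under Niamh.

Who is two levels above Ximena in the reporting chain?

Uri

Ximena reports to Jasper, and Jasper reports to Uri. So Ximena's skip-level manager is Uri.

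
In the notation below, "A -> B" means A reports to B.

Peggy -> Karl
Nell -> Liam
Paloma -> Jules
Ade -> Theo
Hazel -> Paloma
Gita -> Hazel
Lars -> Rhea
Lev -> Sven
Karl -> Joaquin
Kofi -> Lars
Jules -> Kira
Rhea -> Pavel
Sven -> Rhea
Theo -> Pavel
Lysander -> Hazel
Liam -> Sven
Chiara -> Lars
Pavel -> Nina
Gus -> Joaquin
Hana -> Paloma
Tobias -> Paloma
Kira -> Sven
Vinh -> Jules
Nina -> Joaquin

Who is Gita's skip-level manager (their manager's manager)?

Paloma

Gita reports to Hazel, and Hazel reports to Paloma. So Gita's skip-level manager is Paloma.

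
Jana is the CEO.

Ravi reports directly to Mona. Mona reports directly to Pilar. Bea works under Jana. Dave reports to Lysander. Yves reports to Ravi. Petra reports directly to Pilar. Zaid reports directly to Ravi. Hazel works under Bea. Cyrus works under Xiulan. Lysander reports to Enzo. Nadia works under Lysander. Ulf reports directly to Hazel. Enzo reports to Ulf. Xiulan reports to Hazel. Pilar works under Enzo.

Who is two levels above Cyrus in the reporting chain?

Cyrus reports to Xiulan, and Xiulan reports to Hazel. So Cyrus's skip-level manager is Hazel.

Hazel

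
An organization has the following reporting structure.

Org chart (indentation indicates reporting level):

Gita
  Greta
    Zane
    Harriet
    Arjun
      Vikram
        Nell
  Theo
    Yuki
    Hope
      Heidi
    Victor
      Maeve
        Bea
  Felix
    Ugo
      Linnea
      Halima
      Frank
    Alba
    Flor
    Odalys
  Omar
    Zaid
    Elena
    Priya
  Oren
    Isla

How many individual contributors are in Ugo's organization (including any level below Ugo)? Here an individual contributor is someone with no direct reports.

The people in Ugo's organization with no one reporting to them are Frank, Halima, Linnea. That is 3.

3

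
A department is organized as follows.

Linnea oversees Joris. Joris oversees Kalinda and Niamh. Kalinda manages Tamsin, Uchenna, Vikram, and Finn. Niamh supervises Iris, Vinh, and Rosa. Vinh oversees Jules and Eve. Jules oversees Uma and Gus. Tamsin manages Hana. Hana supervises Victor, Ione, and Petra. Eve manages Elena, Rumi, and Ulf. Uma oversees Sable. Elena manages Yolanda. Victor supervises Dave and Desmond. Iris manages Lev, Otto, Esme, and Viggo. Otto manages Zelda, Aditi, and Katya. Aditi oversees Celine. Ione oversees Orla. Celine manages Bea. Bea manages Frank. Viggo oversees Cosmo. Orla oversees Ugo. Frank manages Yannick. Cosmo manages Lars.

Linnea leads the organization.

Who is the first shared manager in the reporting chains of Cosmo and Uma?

Niamh

Cosmo's chain of managers is Viggo, Iris, Niamh, Joris, Linnea. Uma's chain of managers is Jules, Vinh, Niamh, Joris, Linnea. The first manager that appears in both chains is Niamh.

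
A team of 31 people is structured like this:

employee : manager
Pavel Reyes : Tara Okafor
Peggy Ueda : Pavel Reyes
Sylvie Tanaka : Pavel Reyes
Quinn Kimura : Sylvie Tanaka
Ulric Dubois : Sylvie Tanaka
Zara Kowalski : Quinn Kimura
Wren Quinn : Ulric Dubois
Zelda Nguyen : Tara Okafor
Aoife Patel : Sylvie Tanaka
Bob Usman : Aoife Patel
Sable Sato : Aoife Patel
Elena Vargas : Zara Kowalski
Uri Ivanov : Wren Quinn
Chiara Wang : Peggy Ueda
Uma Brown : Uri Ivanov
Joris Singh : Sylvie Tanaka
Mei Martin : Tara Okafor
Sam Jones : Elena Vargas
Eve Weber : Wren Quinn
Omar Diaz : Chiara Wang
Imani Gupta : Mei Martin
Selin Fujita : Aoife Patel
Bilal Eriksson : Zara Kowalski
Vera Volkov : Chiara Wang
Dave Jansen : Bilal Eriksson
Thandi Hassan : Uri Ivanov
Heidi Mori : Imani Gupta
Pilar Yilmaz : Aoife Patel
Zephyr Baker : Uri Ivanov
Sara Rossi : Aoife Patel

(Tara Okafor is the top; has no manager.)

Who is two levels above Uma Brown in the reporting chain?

Uma Brown reports to Uri Ivanov, and Uri Ivanov reports to Wren Quinn. So Uma Brown's skip-level manager is Wren Quinn.

Wren Quinn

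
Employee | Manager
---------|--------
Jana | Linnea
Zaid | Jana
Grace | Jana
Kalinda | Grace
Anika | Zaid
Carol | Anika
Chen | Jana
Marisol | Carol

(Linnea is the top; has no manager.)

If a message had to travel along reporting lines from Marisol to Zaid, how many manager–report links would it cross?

3

Marisol is in Zaid's organization: the chain from Marisol up to Zaid is Marisol → Carol → Anika → Zaid, which is 3 links.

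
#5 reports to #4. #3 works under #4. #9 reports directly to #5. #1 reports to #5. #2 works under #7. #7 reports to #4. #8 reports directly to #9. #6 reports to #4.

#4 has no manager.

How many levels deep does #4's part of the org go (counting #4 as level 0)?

3

The longest chain under #4 runs #4 → #5 → #9 → #8, which is 3 levels below #4.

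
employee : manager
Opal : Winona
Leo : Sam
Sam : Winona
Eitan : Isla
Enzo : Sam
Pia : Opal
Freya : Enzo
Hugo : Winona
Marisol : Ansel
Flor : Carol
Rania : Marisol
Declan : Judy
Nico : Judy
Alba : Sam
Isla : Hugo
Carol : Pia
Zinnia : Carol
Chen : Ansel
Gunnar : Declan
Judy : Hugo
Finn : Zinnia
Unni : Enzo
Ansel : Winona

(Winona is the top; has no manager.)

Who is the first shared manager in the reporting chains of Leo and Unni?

Leo's chain of managers is Sam, Winona. Unni's chain of managers is Enzo, Sam, Winona. The first manager that appears in both chains is Sam.

Sam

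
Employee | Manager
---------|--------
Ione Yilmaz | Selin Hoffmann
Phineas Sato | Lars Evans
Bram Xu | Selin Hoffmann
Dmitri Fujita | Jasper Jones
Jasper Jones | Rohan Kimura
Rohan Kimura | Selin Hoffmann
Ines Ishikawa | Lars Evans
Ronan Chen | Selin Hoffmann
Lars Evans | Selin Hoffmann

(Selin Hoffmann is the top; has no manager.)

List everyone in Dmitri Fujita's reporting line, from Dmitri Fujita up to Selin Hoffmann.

Dmitri Fujita reports to Jasper Jones. Jasper Jones reports to Rohan Kimura. Rohan Kimura reports to Selin Hoffmann. Selin Hoffmann is at the top.

Dmitri Fujita -> Jasper Jones -> Rohan Kimura -> Selin Hoffmann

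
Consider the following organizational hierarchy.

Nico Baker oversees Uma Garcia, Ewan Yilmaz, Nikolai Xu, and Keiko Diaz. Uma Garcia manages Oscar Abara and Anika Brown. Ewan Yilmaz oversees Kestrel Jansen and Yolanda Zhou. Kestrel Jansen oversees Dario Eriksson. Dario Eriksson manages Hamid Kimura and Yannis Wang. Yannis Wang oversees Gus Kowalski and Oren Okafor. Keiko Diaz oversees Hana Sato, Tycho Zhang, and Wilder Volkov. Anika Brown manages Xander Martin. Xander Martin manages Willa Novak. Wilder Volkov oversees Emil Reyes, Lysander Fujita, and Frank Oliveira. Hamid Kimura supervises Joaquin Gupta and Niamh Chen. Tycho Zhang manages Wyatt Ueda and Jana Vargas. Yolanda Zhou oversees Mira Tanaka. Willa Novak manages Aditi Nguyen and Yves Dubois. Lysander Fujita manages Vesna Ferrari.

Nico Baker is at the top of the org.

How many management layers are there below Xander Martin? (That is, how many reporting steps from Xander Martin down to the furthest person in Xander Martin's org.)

The longest chain under Xander Martin runs Xander Martin → Willa Novak → Yves Dubois, which is 2 levels below Xander Martin.

2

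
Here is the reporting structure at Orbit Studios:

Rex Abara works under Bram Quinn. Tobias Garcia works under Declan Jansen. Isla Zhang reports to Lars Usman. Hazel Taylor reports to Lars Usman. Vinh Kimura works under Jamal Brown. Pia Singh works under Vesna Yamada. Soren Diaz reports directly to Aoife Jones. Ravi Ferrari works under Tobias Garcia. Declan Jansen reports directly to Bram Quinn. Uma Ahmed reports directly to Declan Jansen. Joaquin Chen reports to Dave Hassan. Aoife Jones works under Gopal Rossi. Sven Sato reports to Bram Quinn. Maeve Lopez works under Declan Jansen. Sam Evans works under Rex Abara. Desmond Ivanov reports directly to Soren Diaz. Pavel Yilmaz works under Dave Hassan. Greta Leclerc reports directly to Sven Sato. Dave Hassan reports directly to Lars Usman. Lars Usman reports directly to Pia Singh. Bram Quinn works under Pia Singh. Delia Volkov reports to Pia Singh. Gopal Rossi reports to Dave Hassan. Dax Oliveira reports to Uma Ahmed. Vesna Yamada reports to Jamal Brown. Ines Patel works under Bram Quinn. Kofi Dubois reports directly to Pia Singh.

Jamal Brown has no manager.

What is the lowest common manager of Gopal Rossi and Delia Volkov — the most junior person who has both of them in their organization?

Pia Singh

Gopal Rossi's chain of managers is Dave Hassan, Lars Usman, Pia Singh, Vesna Yamada, Jamal Brown. Delia Volkov's chain of managers is Pia Singh, Vesna Yamada, Jamal Brown. The first manager that appears in both chains is Pia Singh.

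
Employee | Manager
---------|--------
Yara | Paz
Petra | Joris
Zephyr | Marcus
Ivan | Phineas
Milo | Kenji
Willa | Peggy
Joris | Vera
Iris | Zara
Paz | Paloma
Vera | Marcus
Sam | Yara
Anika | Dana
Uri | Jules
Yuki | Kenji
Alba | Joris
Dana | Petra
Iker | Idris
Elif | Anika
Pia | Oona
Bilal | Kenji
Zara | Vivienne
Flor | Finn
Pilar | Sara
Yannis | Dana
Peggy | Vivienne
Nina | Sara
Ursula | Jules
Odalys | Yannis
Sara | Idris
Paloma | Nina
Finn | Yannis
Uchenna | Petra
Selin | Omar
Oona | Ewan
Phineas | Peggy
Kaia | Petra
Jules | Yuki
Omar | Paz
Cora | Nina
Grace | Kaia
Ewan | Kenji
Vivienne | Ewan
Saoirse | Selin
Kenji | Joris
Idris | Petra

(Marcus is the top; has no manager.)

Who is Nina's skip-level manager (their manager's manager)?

Nina reports to Sara, and Sara reports to Idris. So Nina's skip-level manager is Idris.

Idris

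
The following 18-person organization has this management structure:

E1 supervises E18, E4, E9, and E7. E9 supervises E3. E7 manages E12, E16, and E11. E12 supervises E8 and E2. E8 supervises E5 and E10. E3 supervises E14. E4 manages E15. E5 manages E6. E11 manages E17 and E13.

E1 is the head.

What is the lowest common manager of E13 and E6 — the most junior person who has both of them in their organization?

E13's chain of managers is E11, E7, E1. E6's chain of managers is E5, E8, E12, E7, E1. The first manager that appears in both chains is E7.

E7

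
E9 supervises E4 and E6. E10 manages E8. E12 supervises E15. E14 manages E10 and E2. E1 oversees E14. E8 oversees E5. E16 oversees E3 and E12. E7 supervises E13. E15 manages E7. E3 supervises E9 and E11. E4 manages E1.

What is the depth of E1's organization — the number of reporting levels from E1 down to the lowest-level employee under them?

The longest chain under E1 runs E1 → E14 → E10 → E8 → E5, which is 4 levels below E1.

4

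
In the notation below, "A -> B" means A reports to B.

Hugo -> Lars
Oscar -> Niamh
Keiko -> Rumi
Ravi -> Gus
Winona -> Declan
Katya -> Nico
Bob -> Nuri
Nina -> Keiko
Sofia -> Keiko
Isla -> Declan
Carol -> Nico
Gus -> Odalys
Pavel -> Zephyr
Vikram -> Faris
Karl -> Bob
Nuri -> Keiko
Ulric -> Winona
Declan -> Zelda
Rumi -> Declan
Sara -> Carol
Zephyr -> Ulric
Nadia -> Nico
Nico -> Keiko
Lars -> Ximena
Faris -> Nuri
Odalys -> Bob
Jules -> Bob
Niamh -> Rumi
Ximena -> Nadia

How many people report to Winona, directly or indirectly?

3

Winona directly manages Ulric. Under Ulric: Zephyr, Pavel (2). That's 3 in total.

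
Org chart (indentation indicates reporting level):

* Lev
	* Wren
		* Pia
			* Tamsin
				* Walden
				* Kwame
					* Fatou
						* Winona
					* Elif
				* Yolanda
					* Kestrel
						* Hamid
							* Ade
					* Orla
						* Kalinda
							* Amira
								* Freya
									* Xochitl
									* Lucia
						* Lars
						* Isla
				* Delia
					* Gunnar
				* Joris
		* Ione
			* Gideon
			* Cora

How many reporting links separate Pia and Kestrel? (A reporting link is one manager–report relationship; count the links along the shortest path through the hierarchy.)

3

Kestrel is in Pia's organization: the chain from Kestrel up to Pia is Kestrel → Yolanda → Tamsin → Pia, which is 3 links.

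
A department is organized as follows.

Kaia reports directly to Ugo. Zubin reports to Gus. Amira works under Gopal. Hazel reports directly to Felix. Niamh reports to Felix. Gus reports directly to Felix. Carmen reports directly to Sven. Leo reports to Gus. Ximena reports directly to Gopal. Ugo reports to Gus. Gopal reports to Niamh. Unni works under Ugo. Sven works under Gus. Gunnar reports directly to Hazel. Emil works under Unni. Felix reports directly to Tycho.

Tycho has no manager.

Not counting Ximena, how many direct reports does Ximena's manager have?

Ximena reports to Gopal. Gopal's other direct reports are Amira — 1 peer.

1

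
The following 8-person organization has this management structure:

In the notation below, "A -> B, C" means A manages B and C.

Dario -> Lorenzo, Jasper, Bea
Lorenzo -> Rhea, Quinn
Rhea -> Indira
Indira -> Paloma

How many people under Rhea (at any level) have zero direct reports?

1

The only person in Rhea's organization with no one reporting to them is Paloma. That is 1.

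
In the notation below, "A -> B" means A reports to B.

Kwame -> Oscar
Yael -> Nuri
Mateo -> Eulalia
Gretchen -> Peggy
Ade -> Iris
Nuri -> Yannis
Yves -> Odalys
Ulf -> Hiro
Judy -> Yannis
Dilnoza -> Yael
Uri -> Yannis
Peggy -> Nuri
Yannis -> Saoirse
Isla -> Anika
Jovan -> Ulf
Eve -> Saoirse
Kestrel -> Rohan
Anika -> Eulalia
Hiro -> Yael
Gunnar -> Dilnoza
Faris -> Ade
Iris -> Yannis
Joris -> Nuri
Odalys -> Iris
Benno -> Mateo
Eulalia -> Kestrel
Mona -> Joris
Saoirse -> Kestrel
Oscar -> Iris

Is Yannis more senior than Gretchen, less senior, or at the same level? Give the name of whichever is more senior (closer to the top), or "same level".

Yannis

Yannis is 3 levels below Rohan; Gretchen is 6. Yannis is higher.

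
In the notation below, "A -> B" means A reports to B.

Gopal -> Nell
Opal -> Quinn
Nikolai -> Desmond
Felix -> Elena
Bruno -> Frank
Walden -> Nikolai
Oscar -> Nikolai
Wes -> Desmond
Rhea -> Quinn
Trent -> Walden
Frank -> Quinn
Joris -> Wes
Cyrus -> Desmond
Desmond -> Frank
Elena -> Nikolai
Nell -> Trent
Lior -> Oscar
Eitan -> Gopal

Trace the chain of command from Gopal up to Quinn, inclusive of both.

Gopal reports to Nell. Nell reports to Trent. Trent reports to Walden. Walden reports to Nikolai. Nikolai reports to Desmond. Desmond reports to Frank. Frank reports to Quinn. Quinn is at the top.

Gopal -> Nell -> Trent -> Walden -> Nikolai -> Desmond -> Frank -> Quinn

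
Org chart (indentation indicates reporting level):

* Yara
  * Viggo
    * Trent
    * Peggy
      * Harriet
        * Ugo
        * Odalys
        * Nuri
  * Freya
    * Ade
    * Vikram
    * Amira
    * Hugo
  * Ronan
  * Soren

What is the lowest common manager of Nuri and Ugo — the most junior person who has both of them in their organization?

Harriet

Nuri's chain of managers is Harriet, Peggy, Viggo, Yara. Ugo's chain of managers is Harriet, Peggy, Viggo, Yara. The first manager that appears in both chains is Harriet.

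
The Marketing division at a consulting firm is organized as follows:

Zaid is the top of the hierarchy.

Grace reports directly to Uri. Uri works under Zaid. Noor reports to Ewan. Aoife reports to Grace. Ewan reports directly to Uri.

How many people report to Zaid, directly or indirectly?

Zaid directly manages Uri. Under Uri: Ewan, Noor, Grace, Aoife (4). That's 5 in total.

5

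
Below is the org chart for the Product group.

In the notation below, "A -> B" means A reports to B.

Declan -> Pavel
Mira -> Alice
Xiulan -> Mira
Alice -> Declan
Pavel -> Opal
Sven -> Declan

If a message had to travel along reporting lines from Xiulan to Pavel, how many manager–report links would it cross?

4

Xiulan is in Pavel's organization: the chain from Xiulan up to Pavel is Xiulan → Mira → Alice → Declan → Pavel, which is 4 links.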